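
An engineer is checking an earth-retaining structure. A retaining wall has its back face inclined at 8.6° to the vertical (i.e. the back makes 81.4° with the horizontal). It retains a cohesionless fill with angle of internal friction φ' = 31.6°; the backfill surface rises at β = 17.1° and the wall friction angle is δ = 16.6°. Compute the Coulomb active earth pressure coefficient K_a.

0.451

K_a = sin²(α+φ) / [sin²α · sin(α−δ) · (1 + √{sin(φ+δ)sin(φ−β) / (sin(α−δ)sin(α+β))})²].
With α = 81.4°, φ = 31.6°, δ = 16.6°, β = 17.1°: K_a = 0.4514.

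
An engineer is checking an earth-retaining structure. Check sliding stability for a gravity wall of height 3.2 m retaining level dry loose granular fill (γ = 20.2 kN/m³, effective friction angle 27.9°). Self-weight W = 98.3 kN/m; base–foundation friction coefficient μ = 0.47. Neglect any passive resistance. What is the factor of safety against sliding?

K_a = tan²(45° − 27.9°/2) = 0.3625.
P_a = ½K_aγH² = 0.5×0.3625×20.2×3.2² = 37.49 kN/m, acting at H/3 = 1.067 m above the base.
FS_sliding = μW / P_a = 0.47×98.3 / 37.49 = 1.232.

1.23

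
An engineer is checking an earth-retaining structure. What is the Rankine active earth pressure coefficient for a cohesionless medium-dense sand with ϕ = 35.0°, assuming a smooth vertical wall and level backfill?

0.271

K_a = (1 − sin φ)/(1 + sin φ) = (1 − sin 35.0°)/(1 + sin 35.0°) = 0.2710.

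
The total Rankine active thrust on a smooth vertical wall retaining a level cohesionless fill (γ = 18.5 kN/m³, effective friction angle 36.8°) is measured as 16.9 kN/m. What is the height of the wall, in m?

2.70 m

K_a = 0.2508. P_a = ½ K_a γ H² ⇒ H = √(2P_a/(K_a γ)).
H = √(2×16.9/(0.2508×18.5)) = 2.699 m.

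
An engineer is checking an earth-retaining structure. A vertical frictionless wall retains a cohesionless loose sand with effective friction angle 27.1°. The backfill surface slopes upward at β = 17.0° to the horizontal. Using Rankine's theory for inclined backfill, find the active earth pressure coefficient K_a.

K_a = cos β · (cos β − √(cos²β − cos²φ)) / (cos β + √(cos²β − cos²φ)).
cos β = 0.9563, cos φ = 0.8902, √(cos²β − cos²φ) = 0.3493.
K_a = 0.9563 × (0.9563 − 0.3493)/(0.9563 + 0.3493) = 0.4446.

0.445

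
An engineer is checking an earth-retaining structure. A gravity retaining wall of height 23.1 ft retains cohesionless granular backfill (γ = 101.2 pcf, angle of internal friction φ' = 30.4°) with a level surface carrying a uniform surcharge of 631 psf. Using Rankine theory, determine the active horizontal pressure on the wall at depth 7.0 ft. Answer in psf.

439 psf

K_a = (1 − sin φ)/(1 + sin φ) = 0.3280.
σ_v = γz + q = 101.2 × 7.0 + 631 = 1339 psf.
σ_h = K_a σ_v = 0.3280 × 1339 = 439.3 psf.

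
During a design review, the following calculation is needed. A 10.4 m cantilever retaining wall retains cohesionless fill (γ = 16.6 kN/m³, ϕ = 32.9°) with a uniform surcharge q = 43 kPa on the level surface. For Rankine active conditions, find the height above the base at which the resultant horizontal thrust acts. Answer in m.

4.04 m

K_a = 0.2960.
Triangular part P₁ = ½K_aγH² = 265.8 at H/3 = 3.467 m; rectangular part P₂ = K_a q H = 132.4 at H/2 = 5.200 m.
ȳ = (P₁·3.467 + P₂·5.200)/(P₁+P₂) = 4.043 m.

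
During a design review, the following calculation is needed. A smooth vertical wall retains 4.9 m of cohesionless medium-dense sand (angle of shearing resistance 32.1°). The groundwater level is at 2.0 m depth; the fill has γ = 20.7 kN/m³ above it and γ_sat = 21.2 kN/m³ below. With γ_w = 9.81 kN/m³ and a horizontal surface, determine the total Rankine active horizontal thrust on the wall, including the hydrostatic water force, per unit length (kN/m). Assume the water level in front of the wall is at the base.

K_a = tan²(45° − φ/2) = 0.3060.
γ' = 21.2 − 9.81 = 11.39 kN/m³. Depth below WT = 2.9 m.
σ'_h at WT = K_a γ d_w = 12.67 kPa; at base = 12.67 + K_a γ' × 2.9 = 22.78 kPa.
P₁ (0–2.0 m) = ½×12.67×2.0 = 12.67. P₂ (2.0–4.9 m) = ½(12.67+22.78)×2.9 = 51.39.
P_w = ½ γ_w h₂² = 0.5×9.81×2.9² = 41.25. Total = 12.67+51.39+41.25 = 105.3 kN/m.

105 kN/m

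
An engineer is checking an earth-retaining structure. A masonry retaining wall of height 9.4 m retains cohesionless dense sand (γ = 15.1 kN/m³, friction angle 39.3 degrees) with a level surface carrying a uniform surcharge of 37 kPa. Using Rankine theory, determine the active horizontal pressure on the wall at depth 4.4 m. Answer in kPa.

23.2 kPa

K_a = (1 − sin φ)/(1 + sin φ) = 0.2245.
σ_v = γz + q = 15.1 × 4.4 + 37 = 103.4 kPa.
σ_h = K_a σ_v = 0.2245 × 103.4 = 23.22 kPa.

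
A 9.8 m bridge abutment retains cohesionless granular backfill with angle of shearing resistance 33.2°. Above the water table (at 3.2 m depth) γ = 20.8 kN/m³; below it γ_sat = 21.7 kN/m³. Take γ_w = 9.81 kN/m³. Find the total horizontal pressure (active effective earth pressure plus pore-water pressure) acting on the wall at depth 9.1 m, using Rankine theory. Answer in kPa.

97.8 kPa

K_a = (1 − sin φ)/(1 + sin φ) = 0.2924.
γ' = 21.7 − 9.81 = 11.89 kN/m³.
Effective vertical stress at 9.1 m: σ'_v = 20.8×3.2 + 11.89×5.90 = 136.7 kPa.
σ'_h = K_a σ'_v = 0.2924 × 136.7 = 39.97 kPa; u = γ_w × 5.90 = 57.88 kPa.
Total σ_h = 39.97 + 57.88 = 97.85 kPa.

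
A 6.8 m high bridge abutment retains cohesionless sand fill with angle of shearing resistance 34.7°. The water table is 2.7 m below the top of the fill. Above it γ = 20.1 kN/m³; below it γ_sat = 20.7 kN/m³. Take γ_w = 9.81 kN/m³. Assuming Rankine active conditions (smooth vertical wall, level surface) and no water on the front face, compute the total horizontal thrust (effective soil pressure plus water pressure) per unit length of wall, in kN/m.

K_a = tan²(45° − φ/2) = 0.2745.
γ' = 20.7 − 9.81 = 10.89 kN/m³. Depth below WT = 4.1 m.
σ'_h at WT = K_a γ d_w = 14.90 kPa; at base = 14.90 + K_a γ' × 4.1 = 27.15 kPa.
P₁ (0–2.7 m) = ½×14.90×2.7 = 20.11. P₂ (2.7–6.8 m) = ½(14.90+27.15)×4.1 = 86.19.
P_w = ½ γ_w h₂² = 0.5×9.81×4.1² = 82.45. Total = 20.11+86.19+82.45 = 188.8 kN/m.

189 kN/m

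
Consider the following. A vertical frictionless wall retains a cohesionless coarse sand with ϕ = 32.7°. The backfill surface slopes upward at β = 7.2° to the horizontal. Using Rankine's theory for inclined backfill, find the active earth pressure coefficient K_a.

0.305

K_a = cos β · (cos β − √(cos²β − cos²φ)) / (cos β + √(cos²β − cos²φ)).
cos β = 0.9921, cos φ = 0.8415, √(cos²β − cos²φ) = 0.5255.
K_a = 0.9921 × (0.9921 − 0.5255)/(0.9921 + 0.5255) = 0.3050.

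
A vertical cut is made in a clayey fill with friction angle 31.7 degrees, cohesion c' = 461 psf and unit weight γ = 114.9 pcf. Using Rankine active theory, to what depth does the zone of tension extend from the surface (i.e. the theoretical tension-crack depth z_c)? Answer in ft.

K_a = tan²(45° − 31.7°/2) = 0.3111; √K_a = 0.5577.
The active pressure is zero where K_a γ z = 2c√K_a, so z_c = 2c/(γ√K_a) = 2×461/(114.9×0.5577) = 14.39 ft.

14.4 ft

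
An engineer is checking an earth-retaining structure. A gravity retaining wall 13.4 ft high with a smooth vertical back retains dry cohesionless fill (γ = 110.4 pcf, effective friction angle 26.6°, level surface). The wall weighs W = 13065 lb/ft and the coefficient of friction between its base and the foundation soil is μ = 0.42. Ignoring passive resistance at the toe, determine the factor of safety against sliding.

K_a = tan²(45° − 26.6°/2) = 0.3814.
P_a = ½K_aγH² = 0.5×0.3814×110.4×13.4² = 3781 lb/ft, acting at H/3 = 4.467 ft above the base.
FS_sliding = μW / P_a = 0.42×13065 / 3781 = 1.451.

1.45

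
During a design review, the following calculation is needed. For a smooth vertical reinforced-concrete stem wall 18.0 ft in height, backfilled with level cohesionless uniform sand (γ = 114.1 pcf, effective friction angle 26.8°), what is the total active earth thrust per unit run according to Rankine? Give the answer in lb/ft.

K_a = tan²(45° − φ/2) = 0.3785.
P_a = ½ K_a γ H² = 0.5 × 0.3785 × 114.1 × 18.0² = 6996 lb/ft.

7000 lb/ft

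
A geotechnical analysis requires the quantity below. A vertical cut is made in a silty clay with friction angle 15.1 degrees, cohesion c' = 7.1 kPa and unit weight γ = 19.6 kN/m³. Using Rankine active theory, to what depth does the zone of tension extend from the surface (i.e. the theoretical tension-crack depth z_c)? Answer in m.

K_a = tan²(45° − 15.1°/2) = 0.5867; √K_a = 0.7659.
The active pressure is zero where K_a γ z = 2c√K_a, so z_c = 2c/(γ√K_a) = 2×7.1/(19.6×0.7659) = 0.9459 m.

0.946 m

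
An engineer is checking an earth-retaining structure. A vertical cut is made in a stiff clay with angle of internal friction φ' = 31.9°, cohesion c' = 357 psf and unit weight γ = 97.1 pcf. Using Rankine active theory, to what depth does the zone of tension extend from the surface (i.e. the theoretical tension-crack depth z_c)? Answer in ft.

13.2 ft

K_a = tan²(45° − 31.9°/2) = 0.3085; √K_a = 0.5555.
The active pressure is zero where K_a γ z = 2c√K_a, so z_c = 2c/(γ√K_a) = 2×357/(97.1×0.5555) = 13.24 ft.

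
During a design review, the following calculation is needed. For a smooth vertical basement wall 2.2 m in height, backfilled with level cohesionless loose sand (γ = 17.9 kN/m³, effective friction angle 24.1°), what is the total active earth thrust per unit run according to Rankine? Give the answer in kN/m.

K_a = tan²(45° − φ/2) = 0.4201.
P_a = ½ K_a γ H² = 0.5 × 0.4201 × 17.9 × 2.2² = 18.20 kN/m.

18.2 kN/m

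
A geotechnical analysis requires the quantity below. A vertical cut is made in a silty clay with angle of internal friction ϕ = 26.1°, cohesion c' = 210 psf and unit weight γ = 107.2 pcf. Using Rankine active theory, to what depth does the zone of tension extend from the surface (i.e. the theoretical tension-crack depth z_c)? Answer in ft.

K_a = tan²(45° − 26.1°/2) = 0.3889; √K_a = 0.6237.
The active pressure is zero where K_a γ z = 2c√K_a, so z_c = 2c/(γ√K_a) = 2×210/(107.2×0.6237) = 6.282 ft.

6.28 ft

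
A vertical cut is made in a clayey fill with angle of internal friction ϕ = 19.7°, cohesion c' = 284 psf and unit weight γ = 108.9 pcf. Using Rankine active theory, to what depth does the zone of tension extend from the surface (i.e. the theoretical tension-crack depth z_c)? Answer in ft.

7.41 ft

K_a = tan²(45° − 19.7°/2) = 0.4958; √K_a = 0.7041.
The active pressure is zero where K_a γ z = 2c√K_a, so z_c = 2c/(γ√K_a) = 2×284/(108.9×0.7041) = 7.408 ft.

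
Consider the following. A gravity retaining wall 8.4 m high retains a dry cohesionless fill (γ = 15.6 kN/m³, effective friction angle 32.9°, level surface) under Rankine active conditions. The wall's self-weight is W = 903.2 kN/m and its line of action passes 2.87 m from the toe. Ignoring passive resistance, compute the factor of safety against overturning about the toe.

K_a = tan²(45° − 32.9°/2) = 0.2960.
P_a = ½K_aγH² = 0.5×0.2960×15.6×8.4² = 162.9 kN/m, acting at H/3 = 2.800 m above the base.
Overturning moment M_o = P_a × H/3 = 162.9 × 2.800 = 456.2.
Resisting moment M_r = W × 2.87 = 903.2 × 2.87 = 2592.
FS_overturning = M_r/M_o = 2592/456.2 = 5.682.

5.68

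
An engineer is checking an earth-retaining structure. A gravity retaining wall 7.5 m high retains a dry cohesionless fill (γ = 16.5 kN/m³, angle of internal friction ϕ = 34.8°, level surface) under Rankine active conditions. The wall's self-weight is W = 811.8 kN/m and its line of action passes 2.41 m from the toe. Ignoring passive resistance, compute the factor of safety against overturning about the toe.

6.17

K_a = tan²(45° − 34.8°/2) = 0.2733.
P_a = ½K_aγH² = 0.5×0.2733×16.5×7.5² = 126.8 kN/m, acting at H/3 = 2.500 m above the base.
Overturning moment M_o = P_a × H/3 = 126.8 × 2.500 = 317.1.
Resisting moment M_r = W × 2.41 = 811.8 × 2.41 = 1956.
FS_overturning = M_r/M_o = 1956/317.1 = 6.170.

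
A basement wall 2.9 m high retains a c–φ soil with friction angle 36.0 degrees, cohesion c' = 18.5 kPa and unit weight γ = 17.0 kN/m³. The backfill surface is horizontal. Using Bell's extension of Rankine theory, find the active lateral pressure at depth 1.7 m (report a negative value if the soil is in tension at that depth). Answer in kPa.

K_a = (1 − sin φ)/(1 + sin φ) = 0.2596.
σ_a = K_a γ z − 2c√K_a = 0.2596×17.0×1.7 − 2×18.5×0.5095 = -11.35 kPa.

-11.3 kPa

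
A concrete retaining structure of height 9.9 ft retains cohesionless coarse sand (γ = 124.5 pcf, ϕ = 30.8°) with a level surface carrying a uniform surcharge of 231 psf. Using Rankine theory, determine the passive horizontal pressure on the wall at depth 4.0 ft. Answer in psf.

2260 psf

K_p = (1 + sin φ)/(1 − sin φ) = 3.099.
σ_v = γz + q = 124.5 × 4.0 + 231 = 729.0 psf.
σ_h = K_p σ_v = 3.099 × 729.0 = 2259 psf.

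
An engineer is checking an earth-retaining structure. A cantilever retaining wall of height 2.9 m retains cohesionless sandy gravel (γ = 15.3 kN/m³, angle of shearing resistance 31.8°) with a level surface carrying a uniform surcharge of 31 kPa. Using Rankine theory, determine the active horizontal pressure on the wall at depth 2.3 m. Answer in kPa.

20.5 kPa

K_a = (1 − sin φ)/(1 + sin φ) = 0.3098.
σ_v = γz + q = 15.3 × 2.3 + 31 = 66.19 kPa.
σ_h = K_a σ_v = 0.3098 × 66.19 = 20.51 kPa.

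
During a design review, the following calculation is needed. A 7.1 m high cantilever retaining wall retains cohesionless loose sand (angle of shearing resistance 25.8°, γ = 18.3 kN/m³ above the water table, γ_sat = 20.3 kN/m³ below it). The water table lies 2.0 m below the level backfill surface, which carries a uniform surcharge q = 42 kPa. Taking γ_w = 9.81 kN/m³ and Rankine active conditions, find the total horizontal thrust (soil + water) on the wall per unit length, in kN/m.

386 kN/m

K_a = tan²(45° − φ/2) = 0.3935.
γ' = 20.3 − 9.81 = 10.49 kN/m³. h₂ = H − d_w = 5.1 m.
σ'_h: at surface K_a·q = 16.53; at WT K_a(q+γd_w) = 30.93; at base K_a(q+γd_w+γ'h₂) = 51.98 kPa.
P₁ = ½(16.53+30.93)×2.0 = 47.46; P₂ = ½(30.93+51.98)×5.1 = 211.4; P_w = ½γ_w h₂² = 127.6.
Total = 47.46+211.4+127.6 = 386.5 kN/m.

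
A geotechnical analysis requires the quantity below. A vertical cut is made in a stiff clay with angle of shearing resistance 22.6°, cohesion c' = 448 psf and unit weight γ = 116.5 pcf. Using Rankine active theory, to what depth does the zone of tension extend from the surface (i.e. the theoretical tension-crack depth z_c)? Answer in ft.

K_a = tan²(45° − 22.6°/2) = 0.4448; √K_a = 0.6669.
The active pressure is zero where K_a γ z = 2c√K_a, so z_c = 2c/(γ√K_a) = 2×448/(116.5×0.6669) = 11.53 ft.

11.5 ft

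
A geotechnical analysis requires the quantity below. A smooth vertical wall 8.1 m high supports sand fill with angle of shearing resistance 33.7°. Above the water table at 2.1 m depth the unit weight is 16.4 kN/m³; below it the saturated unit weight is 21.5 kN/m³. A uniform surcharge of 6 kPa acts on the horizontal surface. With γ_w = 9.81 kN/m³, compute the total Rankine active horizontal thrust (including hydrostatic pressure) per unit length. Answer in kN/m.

K_a = tan²(45° − φ/2) = 0.2863.
γ' = 21.5 − 9.81 = 11.69 kN/m³. h₂ = H − d_w = 6.0 m.
σ'_h: at surface K_a·q = 1.718; at WT K_a(q+γd_w) = 11.58; at base K_a(q+γd_w+γ'h₂) = 31.66 kPa.
P₁ = ½(1.718+11.58)×2.1 = 13.96; P₂ = ½(11.58+31.66)×6.0 = 129.7; P_w = ½γ_w h₂² = 176.6.
Total = 13.96+129.7+176.6 = 320.3 kN/m.

320 kN/m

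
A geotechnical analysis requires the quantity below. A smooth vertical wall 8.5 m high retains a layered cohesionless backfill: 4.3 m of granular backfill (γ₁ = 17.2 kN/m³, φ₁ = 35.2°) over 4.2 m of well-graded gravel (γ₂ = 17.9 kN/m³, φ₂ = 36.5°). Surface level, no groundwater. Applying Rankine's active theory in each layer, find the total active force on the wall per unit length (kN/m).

K_a1 = tan²(45°−35.2°/2) = 0.2687; K_a2 = tan²(45°−36.5°/2) = 0.2541.
Layer 1: σ at base = K_a1 γ₁ h₁ = 19.87 kPa; P₁ = ½×19.87×4.3 = 42.73.
Layer 2: σ_v at top = γ₁h₁ = 73.96; σ_h top = K_a2×73.96 = 18.79; σ_h base = K_a2×(73.96+17.9×4.2) = 37.89.
P₂ = ½(18.79+37.89)×4.2 = 119.0. Total P_a = 42.73+119.0 = 161.8 kN/m.

162 kN/m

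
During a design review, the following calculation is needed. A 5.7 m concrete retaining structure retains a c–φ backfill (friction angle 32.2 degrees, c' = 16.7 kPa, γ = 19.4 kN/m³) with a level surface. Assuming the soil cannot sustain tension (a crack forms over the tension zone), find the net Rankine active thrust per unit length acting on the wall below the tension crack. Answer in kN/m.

19.7 kN/m

K_a = 0.3047; √K_a = 0.5520.
Tension-crack depth z_c = 2c/(γ√K_a) = 2×16.7/(19.4×0.5520) = 3.119 m.
σ_a at base = K_a γ H − 2c√K_a = 0.3047×19.4×5.7 − 2×16.7×0.5520 = 15.26 kPa.
P_a = ½ × 15.26 × (H − z_c) = 0.5×15.26×2.581 = 19.69 kN/m.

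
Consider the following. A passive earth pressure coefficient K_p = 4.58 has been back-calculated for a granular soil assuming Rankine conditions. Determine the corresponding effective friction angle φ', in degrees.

K_p = (1+sin φ)/(1−sin φ) ⇒ sin φ = (K_p − 1)/(K_p + 1) = 0.6416.
φ = arcsin(0.6416) = 39.91°.

39.9°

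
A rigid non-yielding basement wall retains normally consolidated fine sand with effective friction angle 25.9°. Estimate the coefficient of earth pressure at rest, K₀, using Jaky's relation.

K₀ = 1 − sin φ' = 1 − sin 25.9° = 0.5632.

0.563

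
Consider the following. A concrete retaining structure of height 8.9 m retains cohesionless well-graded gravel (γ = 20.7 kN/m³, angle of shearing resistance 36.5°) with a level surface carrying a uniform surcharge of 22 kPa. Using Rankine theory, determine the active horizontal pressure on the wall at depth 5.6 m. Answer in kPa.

K_a = (1 − sin φ)/(1 + sin φ) = 0.2541.
σ_v = γz + q = 20.7 × 5.6 + 22 = 137.9 kPa.
σ_h = K_a σ_v = 0.2541 × 137.9 = 35.04 kPa.

35.0 kPa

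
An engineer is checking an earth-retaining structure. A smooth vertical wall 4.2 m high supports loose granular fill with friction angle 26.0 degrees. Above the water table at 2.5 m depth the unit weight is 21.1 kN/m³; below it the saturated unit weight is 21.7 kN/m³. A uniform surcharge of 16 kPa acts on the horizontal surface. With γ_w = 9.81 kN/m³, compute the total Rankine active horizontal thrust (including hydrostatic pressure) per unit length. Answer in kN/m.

108 kN/m

K_a = tan²(45° − φ/2) = 0.3905.
γ' = 21.7 − 9.81 = 11.89 kN/m³. h₂ = H − d_w = 1.7 m.
σ'_h: at surface K_a·q = 6.247; at WT K_a(q+γd_w) = 26.84; at base K_a(q+γd_w+γ'h₂) = 34.74 kPa.
P₁ = ½(6.247+26.84)×2.5 = 41.36; P₂ = ½(26.84+34.74)×1.7 = 52.34; P_w = ½γ_w h₂² = 14.18.
Total = 41.36+52.34+14.18 = 107.9 kN/m.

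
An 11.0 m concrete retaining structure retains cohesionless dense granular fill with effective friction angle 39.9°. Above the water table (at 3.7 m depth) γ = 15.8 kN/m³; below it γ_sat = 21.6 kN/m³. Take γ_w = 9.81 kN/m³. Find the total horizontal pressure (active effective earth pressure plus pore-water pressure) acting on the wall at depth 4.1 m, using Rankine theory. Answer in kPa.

K_a = (1 − sin φ)/(1 + sin φ) = 0.2184.
γ' = 21.6 − 9.81 = 11.79 kN/m³.
Effective vertical stress at 4.1 m: σ'_v = 15.8×3.7 + 11.79×0.400 = 63.18 kPa.
σ'_h = K_a σ'_v = 0.2184 × 63.18 = 13.80 kPa; u = γ_w × 0.400 = 3.924 kPa.
Total σ_h = 13.80 + 3.924 = 17.72 kPa.

17.7 kPa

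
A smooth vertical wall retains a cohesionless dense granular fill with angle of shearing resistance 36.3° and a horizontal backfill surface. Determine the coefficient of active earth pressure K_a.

K_a = tan²(45° − φ/2) = tan²(26.85°) = 0.2563.

0.256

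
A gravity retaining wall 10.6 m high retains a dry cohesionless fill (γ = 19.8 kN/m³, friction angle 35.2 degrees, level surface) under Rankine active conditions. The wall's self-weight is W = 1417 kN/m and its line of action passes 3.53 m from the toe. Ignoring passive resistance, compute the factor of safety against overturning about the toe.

K_a = tan²(45° − 35.2°/2) = 0.2687.
P_a = ½K_aγH² = 0.5×0.2687×19.8×10.6² = 298.9 kN/m, acting at H/3 = 3.533 m above the base.
Overturning moment M_o = P_a × H/3 = 298.9 × 3.533 = 1056.
Resisting moment M_r = W × 3.53 = 1417 × 3.53 = 5002.
FS_overturning = M_r/M_o = 5002/1056 = 4.737.

4.74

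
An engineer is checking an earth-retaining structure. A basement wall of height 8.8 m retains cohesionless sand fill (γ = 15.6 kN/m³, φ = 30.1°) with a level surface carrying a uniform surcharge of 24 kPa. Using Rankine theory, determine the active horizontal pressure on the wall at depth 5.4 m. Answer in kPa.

35.9 kPa

K_a = (1 − sin φ)/(1 + sin φ) = 0.3320.
σ_v = γz + q = 15.6 × 5.4 + 24 = 108.2 kPa.
σ_h = K_a σ_v = 0.3320 × 108.2 = 35.93 kPa.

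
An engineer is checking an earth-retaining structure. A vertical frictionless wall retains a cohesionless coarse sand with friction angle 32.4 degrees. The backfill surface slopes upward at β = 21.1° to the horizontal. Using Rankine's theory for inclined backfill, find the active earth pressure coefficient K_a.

K_a = cos β · (cos β − √(cos²β − cos²φ)) / (cos β + √(cos²β − cos²φ)).
cos β = 0.9330, cos φ = 0.8443, √(cos²β − cos²φ) = 0.3969.
K_a = 0.9330 × (0.9330 − 0.3969)/(0.9330 + 0.3969) = 0.3761.

0.376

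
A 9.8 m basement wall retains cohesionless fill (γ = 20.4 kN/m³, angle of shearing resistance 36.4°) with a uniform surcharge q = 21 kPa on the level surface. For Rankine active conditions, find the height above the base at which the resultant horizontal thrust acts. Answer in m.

3.55 m

K_a = 0.2552.
Triangular part P₁ = ½K_aγH² = 250.0 at H/3 = 3.267 m; rectangular part P₂ = K_a q H = 52.51 at H/2 = 4.900 m.
ȳ = (P₁·3.267 + P₂·4.900)/(P₁+P₂) = 3.550 m.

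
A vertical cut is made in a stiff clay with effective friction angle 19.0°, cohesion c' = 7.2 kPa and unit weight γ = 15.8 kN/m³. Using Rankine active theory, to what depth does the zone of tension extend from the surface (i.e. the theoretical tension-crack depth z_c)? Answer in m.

K_a = tan²(45° − 19.0°/2) = 0.5088; √K_a = 0.7133.
The active pressure is zero where K_a γ z = 2c√K_a, so z_c = 2c/(γ√K_a) = 2×7.2/(15.8×0.7133) = 1.278 m.

1.28 m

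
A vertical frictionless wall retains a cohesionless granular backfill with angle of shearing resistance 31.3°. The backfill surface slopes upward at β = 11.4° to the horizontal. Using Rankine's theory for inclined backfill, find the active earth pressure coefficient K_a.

K_a = cos β · (cos β − √(cos²β − cos²φ)) / (cos β + √(cos²β − cos²φ)).
cos β = 0.9803, cos φ = 0.8545, √(cos²β − cos²φ) = 0.4804.
K_a = 0.9803 × (0.9803 − 0.4804)/(0.9803 + 0.4804) = 0.3354.

0.335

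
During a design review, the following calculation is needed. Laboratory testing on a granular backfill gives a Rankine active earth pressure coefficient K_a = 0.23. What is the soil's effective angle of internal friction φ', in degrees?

38.8°

K_a = tan²(45° − φ/2) ⇒ 45° − φ/2 = arctan(√0.23) = 25.62°.
φ = 2(45° − 25.62°) = 38.76°.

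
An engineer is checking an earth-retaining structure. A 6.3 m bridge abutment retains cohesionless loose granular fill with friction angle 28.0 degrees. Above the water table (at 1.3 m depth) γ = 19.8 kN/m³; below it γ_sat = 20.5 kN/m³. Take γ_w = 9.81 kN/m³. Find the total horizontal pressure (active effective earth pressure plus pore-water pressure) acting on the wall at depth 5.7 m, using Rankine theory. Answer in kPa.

K_a = (1 − sin φ)/(1 + sin φ) = 0.3610.
γ' = 20.5 − 9.81 = 10.69 kN/m³.
Effective vertical stress at 5.7 m: σ'_v = 19.8×1.3 + 10.69×4.40 = 72.78 kPa.
σ'_h = K_a σ'_v = 0.3610 × 72.78 = 26.27 kPa; u = γ_w × 4.40 = 43.16 kPa.
Total σ_h = 26.27 + 43.16 = 69.44 kPa.

69.4 kPa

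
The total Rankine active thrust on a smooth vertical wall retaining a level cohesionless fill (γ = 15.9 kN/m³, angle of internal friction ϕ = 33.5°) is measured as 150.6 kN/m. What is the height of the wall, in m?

8.10 m

K_a = 0.2887. P_a = ½ K_a γ H² ⇒ H = √(2P_a/(K_a γ)).
H = √(2×150.6/(0.2887×15.9)) = 8.100 m.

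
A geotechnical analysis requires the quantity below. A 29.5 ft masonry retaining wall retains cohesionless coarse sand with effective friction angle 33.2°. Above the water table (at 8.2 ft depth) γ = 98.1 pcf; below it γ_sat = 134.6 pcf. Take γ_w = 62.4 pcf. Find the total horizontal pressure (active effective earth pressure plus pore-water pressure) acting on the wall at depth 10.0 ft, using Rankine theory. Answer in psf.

385 psf

K_a = (1 − sin φ)/(1 + sin φ) = 0.2924.
γ' = 134.6 − 62.4 = 72.20 pcf.
Effective vertical stress at 10.0 ft: σ'_v = 98.1×8.2 + 72.20×1.80 = 934.4 psf.
σ'_h = K_a σ'_v = 0.2924 × 934.4 = 273.2 psf; u = γ_w × 1.80 = 112.3 psf.
Total σ_h = 273.2 + 112.3 = 385.5 psf.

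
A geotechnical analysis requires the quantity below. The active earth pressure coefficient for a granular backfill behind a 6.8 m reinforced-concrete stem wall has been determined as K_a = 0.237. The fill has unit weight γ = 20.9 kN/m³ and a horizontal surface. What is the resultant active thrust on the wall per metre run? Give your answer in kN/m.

115 kN/m

P = ½ K_a γ H² = 0.5 × 0.237 × 20.9 × 6.8² = 114.5 kN/m.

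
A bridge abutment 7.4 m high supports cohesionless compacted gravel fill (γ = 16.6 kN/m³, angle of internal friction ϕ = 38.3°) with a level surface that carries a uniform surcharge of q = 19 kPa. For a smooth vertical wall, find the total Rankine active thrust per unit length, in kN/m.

140 kN/m

K_a = tan²(45° − φ/2) = 0.2347.
Soil triangle: ½ K_a γ H² = 0.5×0.2347×16.6×7.4² = 106.7 kN/m.
Surcharge rectangle: K_a q H = 0.2347×19×7.4 = 33.00 kN/m.
Total = 106.7 + 33.00 = 139.7 kN/m.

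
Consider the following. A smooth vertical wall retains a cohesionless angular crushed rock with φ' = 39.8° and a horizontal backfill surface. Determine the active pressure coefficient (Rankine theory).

K_a = (1 − sin φ)/(1 + sin φ) = (1 − sin 39.8°)/(1 + sin 39.8°) = 0.2194.

0.219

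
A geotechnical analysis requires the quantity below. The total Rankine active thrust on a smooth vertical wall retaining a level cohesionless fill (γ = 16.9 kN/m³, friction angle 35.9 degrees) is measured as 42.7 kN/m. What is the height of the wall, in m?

4.40 m

K_a = 0.2607. P_a = ½ K_a γ H² ⇒ H = √(2P_a/(K_a γ)).
H = √(2×42.7/(0.2607×16.9)) = 4.402 m.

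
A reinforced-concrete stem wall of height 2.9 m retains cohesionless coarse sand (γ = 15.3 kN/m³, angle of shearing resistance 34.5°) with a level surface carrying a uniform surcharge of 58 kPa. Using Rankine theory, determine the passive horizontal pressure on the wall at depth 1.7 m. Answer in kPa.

303 kPa

K_p = (1 + sin φ)/(1 − sin φ) = 3.613.
σ_v = γz + q = 15.3 × 1.7 + 58 = 84.01 kPa.
σ_h = K_p σ_v = 3.613 × 84.01 = 303.5 kPa.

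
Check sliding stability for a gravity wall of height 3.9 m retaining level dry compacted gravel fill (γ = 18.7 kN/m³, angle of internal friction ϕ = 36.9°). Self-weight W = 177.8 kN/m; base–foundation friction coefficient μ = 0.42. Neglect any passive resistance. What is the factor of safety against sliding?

2.10

K_a = tan²(45° − 36.9°/2) = 0.2497.
P_a = ½K_aγH² = 0.5×0.2497×18.7×3.9² = 35.51 kN/m, acting at H/3 = 1.300 m above the base.
FS_sliding = μW / P_a = 0.42×177.8 / 35.51 = 2.103.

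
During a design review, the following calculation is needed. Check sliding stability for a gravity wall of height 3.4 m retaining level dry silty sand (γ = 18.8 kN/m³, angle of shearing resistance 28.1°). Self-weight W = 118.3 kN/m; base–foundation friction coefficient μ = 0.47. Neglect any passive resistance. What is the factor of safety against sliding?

K_a = tan²(45° − 28.1°/2) = 0.3596.
P_a = ½K_aγH² = 0.5×0.3596×18.8×3.4² = 39.08 kN/m, acting at H/3 = 1.133 m above the base.
FS_sliding = μW / P_a = 0.47×118.3 / 39.08 = 1.423.

1.42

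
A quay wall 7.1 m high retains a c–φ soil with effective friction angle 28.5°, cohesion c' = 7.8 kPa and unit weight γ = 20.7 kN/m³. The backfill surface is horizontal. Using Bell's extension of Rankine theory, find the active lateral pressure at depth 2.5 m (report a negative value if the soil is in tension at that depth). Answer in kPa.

K_a = (1 − sin φ)/(1 + sin φ) = 0.3540.
σ_a = K_a γ z − 2c√K_a = 0.3540×20.7×2.5 − 2×7.8×0.5949 = 9.036 kPa.

9.04 kPa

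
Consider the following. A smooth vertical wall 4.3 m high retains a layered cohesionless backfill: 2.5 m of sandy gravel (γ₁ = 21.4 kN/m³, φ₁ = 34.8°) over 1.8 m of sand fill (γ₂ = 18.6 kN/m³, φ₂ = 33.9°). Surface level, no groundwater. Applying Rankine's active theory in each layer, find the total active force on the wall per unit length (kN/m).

54.2 kN/m

K_a1 = tan²(45°−34.8°/2) = 0.2733; K_a2 = tan²(45°−33.9°/2) = 0.2839.
Layer 1: σ at base = K_a1 γ₁ h₁ = 14.62 kPa; P₁ = ½×14.62×2.5 = 18.28.
Layer 2: σ_v at top = γ₁h₁ = 53.50; σ_h top = K_a2×53.50 = 15.19; σ_h base = K_a2×(53.50+18.6×1.8) = 24.69.
P₂ = ½(15.19+24.69)×1.8 = 35.89. Total P_a = 18.28+35.89 = 54.17 kN/m.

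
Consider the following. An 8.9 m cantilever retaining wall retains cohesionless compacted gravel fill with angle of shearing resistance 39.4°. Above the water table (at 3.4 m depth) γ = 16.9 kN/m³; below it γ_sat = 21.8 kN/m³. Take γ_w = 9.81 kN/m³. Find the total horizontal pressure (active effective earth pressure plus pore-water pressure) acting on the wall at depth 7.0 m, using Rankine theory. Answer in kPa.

K_a = (1 − sin φ)/(1 + sin φ) = 0.2234.
γ' = 21.8 − 9.81 = 11.99 kN/m³.
Effective vertical stress at 7.0 m: σ'_v = 16.9×3.4 + 11.99×3.60 = 100.6 kPa.
σ'_h = K_a σ'_v = 0.2234 × 100.6 = 22.48 kPa; u = γ_w × 3.60 = 35.32 kPa.
Total σ_h = 22.48 + 35.32 = 57.80 kPa.

57.8 kPa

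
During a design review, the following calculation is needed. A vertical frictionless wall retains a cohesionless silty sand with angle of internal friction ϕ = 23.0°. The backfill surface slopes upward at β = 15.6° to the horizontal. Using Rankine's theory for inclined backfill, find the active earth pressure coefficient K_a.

0.525

K_a = cos β · (cos β − √(cos²β − cos²φ)) / (cos β + √(cos²β − cos²φ)).
cos β = 0.9632, cos φ = 0.9205, √(cos²β − cos²φ) = 0.2835.
K_a = 0.9632 × (0.9632 − 0.2835)/(0.9632 + 0.2835) = 0.5251.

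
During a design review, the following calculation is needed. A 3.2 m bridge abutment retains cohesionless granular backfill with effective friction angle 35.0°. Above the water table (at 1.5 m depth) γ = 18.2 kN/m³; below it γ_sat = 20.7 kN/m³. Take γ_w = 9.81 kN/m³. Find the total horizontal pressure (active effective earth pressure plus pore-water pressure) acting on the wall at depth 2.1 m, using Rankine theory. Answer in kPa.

15.1 kPa

K_a = (1 − sin φ)/(1 + sin φ) = 0.2710.
γ' = 20.7 − 9.81 = 10.89 kN/m³.
Effective vertical stress at 2.1 m: σ'_v = 18.2×1.5 + 10.89×0.600 = 33.83 kPa.
σ'_h = K_a σ'_v = 0.2710 × 33.83 = 9.169 kPa; u = γ_w × 0.600 = 5.886 kPa.
Total σ_h = 9.169 + 5.886 = 15.05 kPa.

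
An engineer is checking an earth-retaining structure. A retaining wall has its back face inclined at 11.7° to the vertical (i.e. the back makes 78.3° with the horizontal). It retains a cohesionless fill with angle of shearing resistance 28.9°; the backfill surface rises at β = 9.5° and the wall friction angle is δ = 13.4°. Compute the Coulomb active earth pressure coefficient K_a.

K_a = sin²(α+φ) / [sin²α · sin(α−δ) · (1 + √{sin(φ+δ)sin(φ−β) / (sin(α−δ)sin(α+β))})²].
With α = 78.3°, φ = 28.9°, δ = 13.4°, β = 9.5°: K_a = 0.4689.

0.469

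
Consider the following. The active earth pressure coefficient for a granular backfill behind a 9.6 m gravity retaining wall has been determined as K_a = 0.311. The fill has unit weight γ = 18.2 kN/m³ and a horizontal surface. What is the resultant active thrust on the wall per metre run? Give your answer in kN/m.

P = ½ K_a γ H² = 0.5 × 0.311 × 18.2 × 9.6² = 260.8 kN/m.

261 kN/m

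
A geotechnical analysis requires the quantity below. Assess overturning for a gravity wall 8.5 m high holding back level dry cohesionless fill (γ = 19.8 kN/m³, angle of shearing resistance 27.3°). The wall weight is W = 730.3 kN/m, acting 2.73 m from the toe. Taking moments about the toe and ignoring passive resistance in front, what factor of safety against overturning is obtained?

K_a = tan²(45° − 27.3°/2) = 0.3711.
P_a = ½K_aγH² = 0.5×0.3711×19.8×8.5² = 265.5 kN/m, acting at H/3 = 2.833 m above the base.
Overturning moment M_o = P_a × H/3 = 265.5 × 2.833 = 752.1.
Resisting moment M_r = W × 2.73 = 730.3 × 2.73 = 1994.
FS_overturning = M_r/M_o = 1994/752.1 = 2.651.

2.65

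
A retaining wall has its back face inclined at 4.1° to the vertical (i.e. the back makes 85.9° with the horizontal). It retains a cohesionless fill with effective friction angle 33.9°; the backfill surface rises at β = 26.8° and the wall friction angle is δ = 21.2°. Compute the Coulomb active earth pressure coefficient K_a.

0.460

K_a = sin²(α+φ) / [sin²α · sin(α−δ) · (1 + √{sin(φ+δ)sin(φ−β) / (sin(α−δ)sin(α+β))})²].
With α = 85.9°, φ = 33.9°, δ = 21.2°, β = 26.8°: K_a = 0.4603.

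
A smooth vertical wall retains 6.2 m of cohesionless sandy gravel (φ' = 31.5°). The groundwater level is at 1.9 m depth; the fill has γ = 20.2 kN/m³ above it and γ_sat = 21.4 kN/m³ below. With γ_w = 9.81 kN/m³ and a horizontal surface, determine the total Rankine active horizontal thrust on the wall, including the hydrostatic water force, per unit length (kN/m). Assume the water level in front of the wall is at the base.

187 kN/m

K_a = tan²(45° − φ/2) = 0.3136.
γ' = 21.4 − 9.81 = 11.59 kN/m³. Depth below WT = 4.3 m.
σ'_h at WT = K_a γ d_w = 12.04 kPa; at base = 12.04 + K_a γ' × 4.3 = 27.67 kPa.
P₁ (0–1.9 m) = ½×12.04×1.9 = 11.44. P₂ (1.9–6.2 m) = ½(12.04+27.67)×4.3 = 85.36.
P_w = ½ γ_w h₂² = 0.5×9.81×4.3² = 90.69. Total = 11.44+85.36+90.69 = 187.5 kN/m.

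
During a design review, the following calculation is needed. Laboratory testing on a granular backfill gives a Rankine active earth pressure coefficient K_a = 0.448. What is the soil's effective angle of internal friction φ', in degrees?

22.4°

K_a = tan²(45° − φ/2) ⇒ 45° − φ/2 = arctan(√0.448) = 33.80°.
φ = 2(45° − 33.80°) = 22.41°.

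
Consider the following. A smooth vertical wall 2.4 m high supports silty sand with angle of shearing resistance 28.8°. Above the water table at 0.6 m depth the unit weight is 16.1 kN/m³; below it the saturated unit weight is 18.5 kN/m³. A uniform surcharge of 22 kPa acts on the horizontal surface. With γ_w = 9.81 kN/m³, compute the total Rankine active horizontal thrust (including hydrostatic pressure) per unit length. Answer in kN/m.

K_a = tan²(45° − φ/2) = 0.3498.
γ' = 18.5 − 9.81 = 8.690 kN/m³. h₂ = H − d_w = 1.8 m.
σ'_h: at surface K_a·q = 7.695; at WT K_a(q+γd_w) = 11.07; at base K_a(q+γd_w+γ'h₂) = 16.54 kPa.
P₁ = ½(7.695+11.07)×0.6 = 5.630; P₂ = ½(11.07+16.54)×1.8 = 24.86; P_w = ½γ_w h₂² = 15.89.
Total = 5.630+24.86+15.89 = 46.38 kN/m.

46.4 kN/m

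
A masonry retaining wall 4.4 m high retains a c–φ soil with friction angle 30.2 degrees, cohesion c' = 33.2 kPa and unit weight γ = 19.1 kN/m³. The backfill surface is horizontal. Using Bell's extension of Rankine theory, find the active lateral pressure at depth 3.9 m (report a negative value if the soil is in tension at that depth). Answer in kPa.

K_a = (1 − sin φ)/(1 + sin φ) = 0.3307.
σ_a = K_a γ z − 2c√K_a = 0.3307×19.1×3.9 − 2×33.2×0.5750 = -13.55 kPa.

-13.6 kPa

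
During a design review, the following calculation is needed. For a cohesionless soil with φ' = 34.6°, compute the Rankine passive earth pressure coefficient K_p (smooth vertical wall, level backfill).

K_p = (1 + sin φ)/(1 − sin φ) = tan²(45° + 34.6°/2) = 3.628.

3.63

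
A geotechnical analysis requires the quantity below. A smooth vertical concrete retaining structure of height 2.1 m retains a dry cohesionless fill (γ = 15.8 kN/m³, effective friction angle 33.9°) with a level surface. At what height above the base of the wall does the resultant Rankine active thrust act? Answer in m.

0.700 m

K_a = 0.2839.
The pressure distribution is triangular, so the resultant acts at H/3 above the base = 2.1/3 = 0.7000 m.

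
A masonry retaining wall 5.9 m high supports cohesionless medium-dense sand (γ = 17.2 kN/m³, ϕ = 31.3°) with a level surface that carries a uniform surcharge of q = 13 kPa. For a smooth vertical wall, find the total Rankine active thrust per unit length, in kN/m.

119 kN/m

K_a = tan²(45° − φ/2) = 0.3162.
Soil triangle: ½ K_a γ H² = 0.5×0.3162×17.2×5.9² = 94.66 kN/m.
Surcharge rectangle: K_a q H = 0.3162×13×5.9 = 24.25 kN/m.
Total = 94.66 + 24.25 = 118.9 kN/m.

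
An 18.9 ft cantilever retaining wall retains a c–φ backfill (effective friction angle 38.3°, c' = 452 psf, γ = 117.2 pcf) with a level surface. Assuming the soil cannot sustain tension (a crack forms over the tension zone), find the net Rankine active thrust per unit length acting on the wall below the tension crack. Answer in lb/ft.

K_a = 0.2347; √K_a = 0.4845.
Tension-crack depth z_c = 2c/(γ√K_a) = 2×452/(117.2×0.4845) = 15.92 ft.
σ_a at base = K_a γ H − 2c√K_a = 0.2347×117.2×18.9 − 2×452×0.4845 = 81.98 psf.
P_a = ½ × 81.98 × (H − z_c) = 0.5×81.98×2.980 = 122.1 lb/ft.

122 lb/ft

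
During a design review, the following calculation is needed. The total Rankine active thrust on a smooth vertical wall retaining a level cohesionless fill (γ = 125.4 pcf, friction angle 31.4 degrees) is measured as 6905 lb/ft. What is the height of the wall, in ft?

K_a = 0.3149. P_a = ½ K_a γ H² ⇒ H = √(2P_a/(K_a γ)).
H = √(2×6905/(0.3149×125.4)) = 18.70 ft.

18.7 ft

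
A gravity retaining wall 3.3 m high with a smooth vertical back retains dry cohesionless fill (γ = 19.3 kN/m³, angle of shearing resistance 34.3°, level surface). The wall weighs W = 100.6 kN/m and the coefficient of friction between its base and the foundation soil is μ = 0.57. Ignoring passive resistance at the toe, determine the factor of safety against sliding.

K_a = tan²(45° − 34.3°/2) = 0.2792.
P_a = ½K_aγH² = 0.5×0.2792×19.3×3.3² = 29.34 kN/m, acting at H/3 = 1.100 m above the base.
FS_sliding = μW / P_a = 0.57×100.6 / 29.34 = 1.955.

1.95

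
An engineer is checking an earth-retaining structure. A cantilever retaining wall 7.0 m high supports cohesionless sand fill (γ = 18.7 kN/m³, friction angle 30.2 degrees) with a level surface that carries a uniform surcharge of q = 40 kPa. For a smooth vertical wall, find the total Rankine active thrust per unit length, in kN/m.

244 kN/m

K_a = tan²(45° − φ/2) = 0.3307.
Soil triangle: ½ K_a γ H² = 0.5×0.3307×18.7×7.0² = 151.5 kN/m.
Surcharge rectangle: K_a q H = 0.3307×40×7.0 = 92.58 kN/m.
Total = 151.5 + 92.58 = 244.1 kN/m.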